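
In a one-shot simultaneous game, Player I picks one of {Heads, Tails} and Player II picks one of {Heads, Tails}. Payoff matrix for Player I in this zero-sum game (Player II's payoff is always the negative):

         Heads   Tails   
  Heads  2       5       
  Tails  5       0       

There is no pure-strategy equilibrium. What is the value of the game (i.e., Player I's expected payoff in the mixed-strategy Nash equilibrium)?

Set Player I's expected payoff from Heads equal to that from Tails:
  Player I's payoff to Heads: q·2 + (1−q)·5 = -3q + 5
  Player I's payoff to Tails: q·5 + (1−q)·0 = 5q
  -3q + 5 = 5q  ⇒  -8q = -5  ⇒  q = 5/8.
The value is Player I's expected payoff against this mix (using Heads): (5/8)·2 + (3/8)·5 = 25/8.

v = 25/8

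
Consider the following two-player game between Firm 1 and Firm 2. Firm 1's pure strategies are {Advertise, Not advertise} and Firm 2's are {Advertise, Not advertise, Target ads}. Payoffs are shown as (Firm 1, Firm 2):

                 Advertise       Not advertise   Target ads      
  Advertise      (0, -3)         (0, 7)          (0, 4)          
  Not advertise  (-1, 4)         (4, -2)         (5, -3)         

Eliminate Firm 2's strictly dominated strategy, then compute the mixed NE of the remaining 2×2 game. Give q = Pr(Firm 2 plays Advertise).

Firm 2's strategy Target ads is strictly dominated by Not advertise: 7 > 4 and -2 > -3. Eliminate Target ads.
Firm 1's indifference between Advertise and Not advertise determines Firm 2's mixing probability q:
  Firm 1's payoff to Advertise: q·0 + (1−q)·0 = 0
  Firm 1's payoff to Not advertise: q·(-1) + (1−q)·4 = -5q + 4
  0 = -5q + 4  ⇒  5q = 4  ⇒  q = 4/5.

q = 4/5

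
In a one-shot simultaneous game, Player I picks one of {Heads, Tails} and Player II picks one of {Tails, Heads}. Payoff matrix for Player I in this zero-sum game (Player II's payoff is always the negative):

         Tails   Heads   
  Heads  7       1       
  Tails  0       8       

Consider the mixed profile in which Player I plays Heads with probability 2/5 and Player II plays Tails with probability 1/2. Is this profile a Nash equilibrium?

Given Player I's mix p = 2/5, Player II's payoff from Tails is -14/5 but from Heads is -26/5. Player II strictly prefers Tails, so Player II would not mix.
So the proposed profile is not a Nash equilibrium.

No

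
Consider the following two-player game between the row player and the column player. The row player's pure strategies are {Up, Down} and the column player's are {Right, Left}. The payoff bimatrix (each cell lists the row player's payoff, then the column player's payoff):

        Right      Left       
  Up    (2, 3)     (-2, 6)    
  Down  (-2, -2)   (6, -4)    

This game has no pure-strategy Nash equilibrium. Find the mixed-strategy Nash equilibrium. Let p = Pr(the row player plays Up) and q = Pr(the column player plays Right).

p = 2/5, q = 2/3

For the column player to be willing to mix, the column player must be indifferent between Right and Left, which pins down the row player's mix.
  the column player's payoff from Right: p·3 + (1−p)·(-2) = 5p - 2
  the column player's payoff from Left: p·6 + (1−p)·(-4) = 10p - 4
  5p - 2 = 10p - 4  ⇒  -5p = -2  ⇒  p = 2/5.
For the row player to be willing to mix, the row player must be indifferent between Up and Down, which pins down the column player's mix.
  the row player's expected payoff from Up: q·2 + (1−q)·(-2) = 4q - 2
  the row player's expected payoff from Down: q·(-2) + (1−q)·6 = -8q + 6
  4q - 2 = -8q + 6  ⇒  12q = 8  ⇒  q = 2/3.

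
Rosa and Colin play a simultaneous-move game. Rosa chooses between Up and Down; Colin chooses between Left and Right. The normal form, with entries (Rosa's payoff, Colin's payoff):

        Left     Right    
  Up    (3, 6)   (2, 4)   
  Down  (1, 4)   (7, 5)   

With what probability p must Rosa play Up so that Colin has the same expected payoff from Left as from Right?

p = 1/3

In a mixed equilibrium Colin is indifferent between Left and Right; this condition fixes p.
  Colin's payoff from Left: p·6 + (1−p)·4 = 2p + 4
  Colin's payoff from Right: p·4 + (1−p)·5 = -p + 5
  2p + 4 = -p + 5  ⇒  3p = 1  ⇒  p = 1/3.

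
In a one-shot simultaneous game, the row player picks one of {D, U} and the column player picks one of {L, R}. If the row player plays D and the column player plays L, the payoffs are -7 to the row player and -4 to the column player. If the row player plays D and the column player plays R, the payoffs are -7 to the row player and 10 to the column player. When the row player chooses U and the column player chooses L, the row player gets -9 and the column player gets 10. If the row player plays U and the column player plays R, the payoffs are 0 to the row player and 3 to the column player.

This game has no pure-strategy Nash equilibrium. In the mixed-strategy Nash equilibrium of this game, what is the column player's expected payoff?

16/3

For the column player to be willing to mix, the column player must be indifferent between L and R, which pins down the row player's mix.
  the column player's payoff to L: p·(-4) + (1−p)·10 = -14p + 10
  the column player's payoff to R: p·10 + (1−p)·3 = 7p + 3
  -14p + 10 = 7p + 3  ⇒  -21p = -7  ⇒  p = 1/3.
At equilibrium the column player is indifferent across columns, so the column player's payoff equals the payoff from L: (1/3)·(-4) + (2/3)·10 = 16/3.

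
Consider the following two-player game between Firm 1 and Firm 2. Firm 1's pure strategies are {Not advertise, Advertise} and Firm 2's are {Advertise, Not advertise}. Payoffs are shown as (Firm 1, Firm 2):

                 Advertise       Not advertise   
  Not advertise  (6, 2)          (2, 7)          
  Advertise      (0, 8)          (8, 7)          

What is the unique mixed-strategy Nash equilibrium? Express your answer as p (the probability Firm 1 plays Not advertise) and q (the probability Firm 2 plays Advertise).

Set Firm 2's expected payoff from Advertise equal to that from Not advertise:
  Firm 2's payoff to Advertise: p·2 + (1−p)·8 = -6p + 8
  Firm 2's payoff to Not advertise: p·7 + (1−p)·7 = 7
  -6p + 8 = 7  ⇒  -6p = -1  ⇒  p = 1/6.
Firm 1's indifference between Not advertise and Advertise determines Firm 2's mixing probability q:
  Firm 1's payoff to Not advertise: q·6 + (1−q)·2 = 4q + 2
  Firm 1's payoff to Advertise: q·0 + (1−q)·8 = -8q + 8
  4q + 2 = -8q + 8  ⇒  12q = 6  ⇒  q = 1/2.

p = 1/6, q = 1/2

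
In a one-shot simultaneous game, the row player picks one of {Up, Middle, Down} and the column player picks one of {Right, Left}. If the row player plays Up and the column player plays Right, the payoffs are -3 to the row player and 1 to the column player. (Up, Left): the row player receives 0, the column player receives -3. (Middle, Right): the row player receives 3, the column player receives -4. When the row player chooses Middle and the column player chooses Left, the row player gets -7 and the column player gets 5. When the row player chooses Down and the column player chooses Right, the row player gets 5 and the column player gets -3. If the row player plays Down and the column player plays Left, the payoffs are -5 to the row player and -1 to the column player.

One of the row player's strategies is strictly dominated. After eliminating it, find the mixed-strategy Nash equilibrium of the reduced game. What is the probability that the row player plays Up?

The row player's strategy Middle is strictly dominated by Down: 5 > 3 and -5 > -7. Eliminate Middle.
The column player's indifference between Right and Left determines the row player's mixing probability p:
  the column player's payoff to Right: p·1 + (1−p)·(-3) = 4p - 3
  the column player's payoff to Left: p·(-3) + (1−p)·(-1) = -2p - 1
  4p - 3 = -2p - 1  ⇒  6p = 2  ⇒  p = 1/3.

p = 1/3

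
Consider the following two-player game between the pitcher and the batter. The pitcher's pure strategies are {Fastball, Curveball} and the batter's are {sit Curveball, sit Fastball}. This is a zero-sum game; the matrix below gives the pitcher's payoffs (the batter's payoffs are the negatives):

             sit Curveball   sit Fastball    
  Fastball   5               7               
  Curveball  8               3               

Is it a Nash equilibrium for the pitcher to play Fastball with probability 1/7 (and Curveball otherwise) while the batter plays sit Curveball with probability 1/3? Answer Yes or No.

Given the pitcher's mix p = 1/7, the batter's payoff from sit Curveball is -53/7 but from sit Fastball is -25/7. The batter strictly prefers sit Fastball, so the batter would not mix.
So the proposed profile is not a Nash equilibrium.

No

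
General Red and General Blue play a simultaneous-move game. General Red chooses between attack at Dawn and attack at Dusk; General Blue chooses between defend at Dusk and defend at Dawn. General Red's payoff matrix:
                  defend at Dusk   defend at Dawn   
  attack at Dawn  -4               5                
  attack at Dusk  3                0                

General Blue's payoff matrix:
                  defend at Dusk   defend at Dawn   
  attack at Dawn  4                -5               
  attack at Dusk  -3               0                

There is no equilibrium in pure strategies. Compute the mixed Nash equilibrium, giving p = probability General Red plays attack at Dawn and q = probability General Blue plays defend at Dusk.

p = 1/4, q = 5/12

For General Blue to be willing to mix, General Blue must be indifferent between defend at Dusk and defend at Dawn, which pins down General Red's mix.
  General Blue's payoff from defend at Dusk: p·4 + (1−p)·(-3) = 7p - 3
  General Blue's payoff from defend at Dawn: p·(-5) + (1−p)·0 = -5p
  7p - 3 = -5p  ⇒  12p = 3  ⇒  p = 1/4.
Set General Red's expected payoff from attack at Dawn equal to that from attack at Dusk:
  General Red's payoff from attack at Dawn: q·(-4) + (1−q)·5 = -9q + 5
  General Red's payoff from attack at Dusk: q·3 + (1−q)·0 = 3q
  -9q + 5 = 3q  ⇒  -12q = -5  ⇒  q = 5/12.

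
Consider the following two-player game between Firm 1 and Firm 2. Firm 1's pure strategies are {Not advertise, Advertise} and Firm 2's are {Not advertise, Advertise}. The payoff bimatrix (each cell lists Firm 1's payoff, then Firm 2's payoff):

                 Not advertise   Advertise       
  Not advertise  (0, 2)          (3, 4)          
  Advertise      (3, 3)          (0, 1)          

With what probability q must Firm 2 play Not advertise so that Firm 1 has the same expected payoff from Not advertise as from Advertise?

q = 1/2

Firm 1's indifference between Not advertise and Advertise determines Firm 2's mixing probability q:
  Firm 1's payoff to Not advertise: q·0 + (1−q)·3 = -3q + 3
  Firm 1's payoff to Advertise: q·3 + (1−q)·0 = 3q
  -3q + 3 = 3q  ⇒  -6q = -3  ⇒  q = 1/2.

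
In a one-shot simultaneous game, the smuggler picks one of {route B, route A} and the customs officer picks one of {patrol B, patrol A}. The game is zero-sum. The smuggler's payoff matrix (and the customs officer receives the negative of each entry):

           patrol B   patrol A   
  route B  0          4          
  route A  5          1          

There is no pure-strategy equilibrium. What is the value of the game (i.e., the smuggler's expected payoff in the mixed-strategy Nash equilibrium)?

v = 5/2

The smuggler's indifference between route B and route A determines the customs officer's mixing probability q:
  the smuggler's expected payoff from route B: q·0 + (1−q)·4 = -4q + 4
  the smuggler's expected payoff from route A: q·5 + (1−q)·1 = 4q + 1
  -4q + 4 = 4q + 1  ⇒  -8q = -3  ⇒  q = 3/8.
The value is the smuggler's expected payoff against this mix (using route B): (3/8)·0 + (5/8)·4 = 5/2.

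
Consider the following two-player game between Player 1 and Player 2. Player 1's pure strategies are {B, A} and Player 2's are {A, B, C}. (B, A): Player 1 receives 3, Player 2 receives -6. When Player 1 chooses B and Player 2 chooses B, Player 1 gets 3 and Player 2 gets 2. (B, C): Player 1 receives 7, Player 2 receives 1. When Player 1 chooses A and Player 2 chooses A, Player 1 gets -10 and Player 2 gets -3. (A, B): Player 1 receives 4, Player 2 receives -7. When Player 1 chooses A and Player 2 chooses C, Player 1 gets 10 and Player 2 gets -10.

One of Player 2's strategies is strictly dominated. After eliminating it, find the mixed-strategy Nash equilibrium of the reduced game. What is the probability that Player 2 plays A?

q = 1/14

Player 2's strategy C is strictly dominated by B: 2 > 1 and -7 > -10. Eliminate C.
Player 1's indifference between B and A determines Player 2's mixing probability q:
  Player 1's payoff from B: q·3 + (1−q)·3 = 3
  Player 1's payoff from A: q·(-10) + (1−q)·4 = -14q + 4
  3 = -14q + 4  ⇒  14q = 1  ⇒  q = 1/14.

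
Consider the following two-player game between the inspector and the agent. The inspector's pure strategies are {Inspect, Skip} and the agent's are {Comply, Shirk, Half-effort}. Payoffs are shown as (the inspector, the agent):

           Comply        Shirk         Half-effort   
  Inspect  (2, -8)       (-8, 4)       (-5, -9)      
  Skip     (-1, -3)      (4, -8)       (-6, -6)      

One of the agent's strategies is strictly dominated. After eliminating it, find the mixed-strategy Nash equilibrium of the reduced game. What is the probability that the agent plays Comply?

q = 4/5

The agent's strategy Half-effort is strictly dominated by Comply: -8 > -9 and -3 > -6. Eliminate Half-effort.
In a mixed equilibrium the inspector is indifferent between Inspect and Skip; this condition fixes q.
  the inspector's payoff to Inspect: q·2 + (1−q)·(-8) = 10q - 8
  the inspector's payoff to Skip: q·(-1) + (1−q)·4 = -5q + 4
  10q - 8 = -5q + 4  ⇒  15q = 12  ⇒  q = 4/5.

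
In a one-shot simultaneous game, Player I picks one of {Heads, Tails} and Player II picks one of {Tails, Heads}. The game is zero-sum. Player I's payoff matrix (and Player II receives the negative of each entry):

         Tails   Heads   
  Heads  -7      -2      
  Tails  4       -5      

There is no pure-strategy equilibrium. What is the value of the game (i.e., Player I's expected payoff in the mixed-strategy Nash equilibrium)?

For Player I to be willing to mix, Player I must be indifferent between Heads and Tails, which pins down Player II's mix.
  Player I's expected payoff from Heads: q·(-7) + (1−q)·(-2) = -5q - 2
  Player I's expected payoff from Tails: q·4 + (1−q)·(-5) = 9q - 5
  -5q - 2 = 9q - 5  ⇒  -14q = -3  ⇒  q = 3/14.
The value is Player I's expected payoff against this mix (using Heads): (3/14)·(-7) + (11/14)·(-2) = -43/14.

v = -43/14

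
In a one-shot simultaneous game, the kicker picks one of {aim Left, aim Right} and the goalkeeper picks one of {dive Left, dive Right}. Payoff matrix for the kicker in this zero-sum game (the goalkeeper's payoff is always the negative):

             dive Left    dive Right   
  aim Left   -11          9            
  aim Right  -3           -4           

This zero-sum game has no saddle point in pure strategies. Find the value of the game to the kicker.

The kicker's indifference between aim Left and aim Right determines the goalkeeper's mixing probability q:
  the kicker's payoff to aim Left: q·(-11) + (1−q)·9 = -20q + 9
  the kicker's payoff to aim Right: q·(-3) + (1−q)·(-4) = q - 4
  -20q + 9 = q - 4  ⇒  -21q = -13  ⇒  q = 13/21.
The value is the kicker's expected payoff against this mix (using aim Left): (13/21)·(-11) + (8/21)·9 = -71/21.

v = -71/21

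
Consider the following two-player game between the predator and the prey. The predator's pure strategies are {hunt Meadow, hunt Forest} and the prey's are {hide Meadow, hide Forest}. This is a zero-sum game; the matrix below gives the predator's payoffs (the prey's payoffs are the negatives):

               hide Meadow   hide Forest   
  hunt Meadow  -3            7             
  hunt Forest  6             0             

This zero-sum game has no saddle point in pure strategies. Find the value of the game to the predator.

Set the predator's expected payoff from hunt Meadow equal to that from hunt Forest:
  the predator's payoff to hunt Meadow: q·(-3) + (1−q)·7 = -10q + 7
  the predator's payoff to hunt Forest: q·6 + (1−q)·0 = 6q
  -10q + 7 = 6q  ⇒  -16q = -7  ⇒  q = 7/16.
The value is the predator's expected payoff against this mix (using hunt Meadow): (7/16)·(-3) + (9/16)·7 = 21/8.

v = 21/8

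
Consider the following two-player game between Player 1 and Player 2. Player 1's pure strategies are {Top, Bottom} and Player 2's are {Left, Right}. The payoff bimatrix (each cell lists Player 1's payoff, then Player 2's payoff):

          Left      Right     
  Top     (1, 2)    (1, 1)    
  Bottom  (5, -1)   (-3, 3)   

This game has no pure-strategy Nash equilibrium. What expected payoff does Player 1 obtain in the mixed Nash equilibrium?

1

Player 1's indifference between Top and Bottom determines Player 2's mixing probability q:
  Player 1's payoff to Top: q·1 + (1−q)·1 = 1
  Player 1's payoff to Bottom: q·5 + (1−q)·(-3) = 8q - 3
  1 = 8q - 3  ⇒  -8q = -4  ⇒  q = 1/2.
At equilibrium Player 1 is indifferent across rows, so Player 1's payoff equals the payoff from Top: (1/2)·1 + (1/2)·1 = 1.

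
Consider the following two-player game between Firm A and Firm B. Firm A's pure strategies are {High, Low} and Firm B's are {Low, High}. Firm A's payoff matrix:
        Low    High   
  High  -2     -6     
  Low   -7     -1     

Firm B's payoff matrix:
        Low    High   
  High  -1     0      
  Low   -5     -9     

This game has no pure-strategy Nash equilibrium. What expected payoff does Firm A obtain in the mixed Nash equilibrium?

Set Firm A's expected payoff from High equal to that from Low:
  Firm A's payoff from High: q·(-2) + (1−q)·(-6) = 4q - 6
  Firm A's payoff from Low: q·(-7) + (1−q)·(-1) = -6q - 1
  4q - 6 = -6q - 1  ⇒  10q = 5  ⇒  q = 1/2.
At equilibrium Firm A is indifferent across rows, so Firm A's payoff equals the payoff from High: (1/2)·(-2) + (1/2)·(-6) = -4.

-4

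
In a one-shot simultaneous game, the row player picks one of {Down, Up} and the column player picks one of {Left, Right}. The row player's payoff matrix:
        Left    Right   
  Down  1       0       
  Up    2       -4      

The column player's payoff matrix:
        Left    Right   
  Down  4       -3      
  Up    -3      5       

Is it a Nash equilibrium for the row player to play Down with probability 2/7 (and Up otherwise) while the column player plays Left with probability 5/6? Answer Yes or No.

No

Given the row player's mix p = 2/7, the column player's payoff from Left is -1 but from Right is 19/7. The column player strictly prefers Right, so the column player would not mix.
So the proposed profile is not a Nash equilibrium.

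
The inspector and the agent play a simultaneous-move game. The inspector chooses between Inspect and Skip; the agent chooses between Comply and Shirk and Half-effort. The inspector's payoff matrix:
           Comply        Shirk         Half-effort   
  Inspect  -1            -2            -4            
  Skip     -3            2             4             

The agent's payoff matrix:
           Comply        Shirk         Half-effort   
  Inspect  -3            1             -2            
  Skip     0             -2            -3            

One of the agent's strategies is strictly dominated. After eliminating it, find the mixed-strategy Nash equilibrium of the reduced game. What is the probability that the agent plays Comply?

q = 2/3

The agent's strategy Half-effort is strictly dominated by Shirk: 1 > -2 and -2 > -3. Eliminate Half-effort.
The inspector's indifference between Inspect and Skip determines the agent's mixing probability q:
  the inspector's payoff to Inspect: q·(-1) + (1−q)·(-2) = q - 2
  the inspector's payoff to Skip: q·(-3) + (1−q)·2 = -5q + 2
  q - 2 = -5q + 2  ⇒  6q = 4  ⇒  q = 2/3.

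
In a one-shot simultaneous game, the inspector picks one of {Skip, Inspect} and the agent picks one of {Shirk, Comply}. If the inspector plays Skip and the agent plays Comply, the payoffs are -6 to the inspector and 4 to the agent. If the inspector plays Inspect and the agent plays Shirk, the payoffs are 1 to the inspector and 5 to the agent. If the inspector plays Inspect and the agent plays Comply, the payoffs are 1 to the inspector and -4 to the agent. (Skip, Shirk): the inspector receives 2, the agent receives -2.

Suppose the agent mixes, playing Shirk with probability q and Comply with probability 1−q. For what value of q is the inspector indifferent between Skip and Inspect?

q = 7/8

Set the inspector's expected payoff from Skip equal to that from Inspect:
  the inspector's payoff from Skip: q·2 + (1−q)·(-6) = 8q - 6
  the inspector's payoff from Inspect: q·1 + (1−q)·1 = 1
  8q - 6 = 1  ⇒  8q = 7  ⇒  q = 7/8.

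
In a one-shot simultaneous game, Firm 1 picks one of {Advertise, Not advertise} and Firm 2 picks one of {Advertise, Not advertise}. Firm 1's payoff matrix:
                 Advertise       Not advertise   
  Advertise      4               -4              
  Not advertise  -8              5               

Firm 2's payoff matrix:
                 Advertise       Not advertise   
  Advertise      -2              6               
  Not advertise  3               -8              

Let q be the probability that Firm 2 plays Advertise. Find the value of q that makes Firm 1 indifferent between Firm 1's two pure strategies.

q = 3/7

In a mixed equilibrium Firm 1 is indifferent between Advertise and Not advertise; this condition fixes q.
  Firm 1's payoff from Advertise: q·4 + (1−q)·(-4) = 8q - 4
  Firm 1's payoff from Not advertise: q·(-8) + (1−q)·5 = -13q + 5
  8q - 4 = -13q + 5  ⇒  21q = 9  ⇒  q = 3/7.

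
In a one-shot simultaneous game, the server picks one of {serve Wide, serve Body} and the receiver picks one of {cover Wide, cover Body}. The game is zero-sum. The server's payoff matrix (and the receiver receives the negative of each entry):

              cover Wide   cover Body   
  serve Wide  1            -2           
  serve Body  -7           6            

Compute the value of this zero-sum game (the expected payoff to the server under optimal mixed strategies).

v = -1/2

In a mixed equilibrium the server is indifferent between serve Wide and serve Body; this condition fixes q.
  the server's payoff to serve Wide: q·1 + (1−q)·(-2) = 3q - 2
  the server's payoff to serve Body: q·(-7) + (1−q)·6 = -13q + 6
  3q - 2 = -13q + 6  ⇒  16q = 8  ⇒  q = 1/2.
The value is the server's expected payoff against this mix (using serve Wide): (1/2)·1 + (1/2)·(-2) = -1/2.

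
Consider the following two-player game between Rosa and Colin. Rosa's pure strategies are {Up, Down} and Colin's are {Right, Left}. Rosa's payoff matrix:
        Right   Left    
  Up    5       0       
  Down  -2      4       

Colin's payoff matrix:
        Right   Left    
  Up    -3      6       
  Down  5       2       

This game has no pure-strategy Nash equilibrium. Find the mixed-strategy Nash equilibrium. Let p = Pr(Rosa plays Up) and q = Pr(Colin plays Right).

p = 1/4, q = 4/11

Set Colin's expected payoff from Right equal to that from Left:
  Colin's payoff from Right: p·(-3) + (1−p)·5 = -8p + 5
  Colin's payoff from Left: p·6 + (1−p)·2 = 4p + 2
  -8p + 5 = 4p + 2  ⇒  -12p = -3  ⇒  p = 1/4.
Rosa's indifference between Up and Down determines Colin's mixing probability q:
  Rosa's payoff to Up: q·5 + (1−q)·0 = 5q
  Rosa's payoff to Down: q·(-2) + (1−q)·4 = -6q + 4
  5q = -6q + 4  ⇒  11q = 4  ⇒  q = 4/11.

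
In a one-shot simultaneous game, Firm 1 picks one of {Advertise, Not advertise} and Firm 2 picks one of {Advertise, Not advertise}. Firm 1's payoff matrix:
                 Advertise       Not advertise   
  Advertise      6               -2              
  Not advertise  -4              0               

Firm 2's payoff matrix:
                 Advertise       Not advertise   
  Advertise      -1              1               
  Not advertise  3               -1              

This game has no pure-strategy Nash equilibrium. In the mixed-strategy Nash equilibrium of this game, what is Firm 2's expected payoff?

1/3

For Firm 2 to be willing to mix, Firm 2 must be indifferent between Advertise and Not advertise, which pins down Firm 1's mix.
  Firm 2's payoff from Advertise: p·(-1) + (1−p)·3 = -4p + 3
  Firm 2's payoff from Not advertise: p·1 + (1−p)·(-1) = 2p - 1
  -4p + 3 = 2p - 1  ⇒  -6p = -4  ⇒  p = 2/3.
At equilibrium Firm 2 is indifferent across columns, so Firm 2's payoff equals the payoff from Advertise: (2/3)·(-1) + (1/3)·3 = 1/3.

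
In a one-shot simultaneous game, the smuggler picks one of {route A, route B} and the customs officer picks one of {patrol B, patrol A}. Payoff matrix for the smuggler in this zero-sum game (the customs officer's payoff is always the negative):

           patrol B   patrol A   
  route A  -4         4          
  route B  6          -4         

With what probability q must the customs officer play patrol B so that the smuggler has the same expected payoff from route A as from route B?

The smuggler's indifference between route A and route B determines the customs officer's mixing probability q:
  the smuggler's expected payoff from route A: q·(-4) + (1−q)·4 = -8q + 4
  the smuggler's expected payoff from route B: q·6 + (1−q)·(-4) = 10q - 4
  -8q + 4 = 10q - 4  ⇒  -18q = -8  ⇒  q = 4/9.

q = 4/9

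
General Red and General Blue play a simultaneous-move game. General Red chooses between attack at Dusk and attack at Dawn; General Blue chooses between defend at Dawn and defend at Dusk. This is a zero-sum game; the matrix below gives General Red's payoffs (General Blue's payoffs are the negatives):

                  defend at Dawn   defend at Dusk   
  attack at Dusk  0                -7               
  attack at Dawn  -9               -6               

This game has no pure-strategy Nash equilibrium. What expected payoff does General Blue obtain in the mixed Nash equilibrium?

63/10

Set General Blue's expected payoff from defend at Dawn equal to that from defend at Dusk:
  General Blue's payoff to defend at Dawn: p·0 + (1−p)·9 = -9p + 9
  General Blue's payoff to defend at Dusk: p·7 + (1−p)·6 = p + 6
  -9p + 9 = p + 6  ⇒  -10p = -3  ⇒  p = 3/10.
At equilibrium General Blue is indifferent across columns, so General Blue's payoff equals the payoff from defend at Dawn: (3/10)·0 + (7/10)·9 = 63/10.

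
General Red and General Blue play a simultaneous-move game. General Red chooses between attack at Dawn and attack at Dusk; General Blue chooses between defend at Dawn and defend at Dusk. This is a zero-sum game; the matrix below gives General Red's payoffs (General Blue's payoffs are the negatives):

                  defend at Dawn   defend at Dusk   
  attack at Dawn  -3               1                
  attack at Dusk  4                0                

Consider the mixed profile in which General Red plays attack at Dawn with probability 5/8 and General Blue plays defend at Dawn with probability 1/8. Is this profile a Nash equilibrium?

Given General Red's mix p = 5/8, General Blue's payoff from defend at Dawn is 3/8 but from defend at Dusk is -5/8. General Blue strictly prefers defend at Dawn, so General Blue would not mix.
So the proposed profile is not a Nash equilibrium.

No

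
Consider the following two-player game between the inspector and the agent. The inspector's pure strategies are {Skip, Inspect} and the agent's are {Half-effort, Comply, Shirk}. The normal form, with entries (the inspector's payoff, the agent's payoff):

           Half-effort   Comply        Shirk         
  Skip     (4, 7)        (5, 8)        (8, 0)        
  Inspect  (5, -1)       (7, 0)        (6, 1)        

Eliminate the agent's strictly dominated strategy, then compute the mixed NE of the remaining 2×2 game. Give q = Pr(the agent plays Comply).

The agent's strategy Half-effort is strictly dominated by Comply: 8 > 7 and 0 > -1. Eliminate Half-effort.
For the inspector to be willing to mix, the inspector must be indifferent between Skip and Inspect, which pins down the agent's mix.
  the inspector's payoff from Skip: q·5 + (1−q)·8 = -3q + 8
  the inspector's payoff from Inspect: q·7 + (1−q)·6 = q + 6
  -3q + 8 = q + 6  ⇒  -4q = -2  ⇒  q = 1/2.

q = 1/2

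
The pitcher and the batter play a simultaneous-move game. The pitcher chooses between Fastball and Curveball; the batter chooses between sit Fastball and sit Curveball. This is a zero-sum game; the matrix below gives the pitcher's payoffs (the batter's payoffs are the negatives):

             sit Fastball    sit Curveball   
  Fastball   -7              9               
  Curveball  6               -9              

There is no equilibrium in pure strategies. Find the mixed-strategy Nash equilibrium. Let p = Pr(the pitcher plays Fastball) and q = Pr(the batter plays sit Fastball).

In a mixed equilibrium the batter is indifferent between sit Fastball and sit Curveball; this condition fixes p.
  the batter's expected payoff from sit Fastball: p·7 + (1−p)·(-6) = 13p - 6
  the batter's expected payoff from sit Curveball: p·(-9) + (1−p)·9 = -18p + 9
  13p - 6 = -18p + 9  ⇒  31p = 15  ⇒  p = 15/31.
The pitcher's indifference between Fastball and Curveball determines the batter's mixing probability q:
  the pitcher's payoff to Fastball: q·(-7) + (1−q)·9 = -16q + 9
  the pitcher's payoff to Curveball: q·6 + (1−q)·(-9) = 15q - 9
  -16q + 9 = 15q - 9  ⇒  -31q = -18  ⇒  q = 18/31.

p = 15/31, q = 18/31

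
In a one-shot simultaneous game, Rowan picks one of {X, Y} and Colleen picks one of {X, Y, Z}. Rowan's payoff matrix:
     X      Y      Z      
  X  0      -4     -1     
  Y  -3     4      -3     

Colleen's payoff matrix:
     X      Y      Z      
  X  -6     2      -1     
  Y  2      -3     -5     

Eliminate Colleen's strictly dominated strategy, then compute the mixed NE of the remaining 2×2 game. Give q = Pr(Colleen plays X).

q = 8/11

Colleen's strategy Z is strictly dominated by Y: 2 > -1 and -3 > -5. Eliminate Z.
Set Rowan's expected payoff from X equal to that from Y:
  Rowan's payoff to X: q·0 + (1−q)·(-4) = 4q - 4
  Rowan's payoff to Y: q·(-3) + (1−q)·4 = -7q + 4
  4q - 4 = -7q + 4  ⇒  11q = 8  ⇒  q = 8/11.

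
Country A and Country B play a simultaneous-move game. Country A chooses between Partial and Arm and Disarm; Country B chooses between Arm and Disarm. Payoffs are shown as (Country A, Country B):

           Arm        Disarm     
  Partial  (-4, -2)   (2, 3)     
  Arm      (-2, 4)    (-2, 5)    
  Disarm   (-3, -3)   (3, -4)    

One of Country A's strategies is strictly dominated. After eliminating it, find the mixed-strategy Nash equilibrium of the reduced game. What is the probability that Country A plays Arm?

Country A's strategy Partial is strictly dominated by Disarm: -3 > -4 and 3 > 2. Eliminate Partial.
Set Country B's expected payoff from Arm equal to that from Disarm:
  Country B's payoff from Arm: p·4 + (1−p)·(-3) = 7p - 3
  Country B's payoff from Disarm: p·5 + (1−p)·(-4) = 9p - 4
  7p - 3 = 9p - 4  ⇒  -2p = -1  ⇒  p = 1/2.

p = 1/2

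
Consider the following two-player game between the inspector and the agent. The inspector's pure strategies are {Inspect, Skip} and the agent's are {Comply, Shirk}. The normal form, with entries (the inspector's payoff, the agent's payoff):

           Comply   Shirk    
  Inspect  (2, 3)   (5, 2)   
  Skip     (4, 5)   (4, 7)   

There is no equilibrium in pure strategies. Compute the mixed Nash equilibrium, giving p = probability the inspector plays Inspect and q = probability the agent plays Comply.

Set the agent's expected payoff from Comply equal to that from Shirk:
  the agent's payoff from Comply: p·3 + (1−p)·5 = -2p + 5
  the agent's payoff from Shirk: p·2 + (1−p)·7 = -5p + 7
  -2p + 5 = -5p + 7  ⇒  3p = 2  ⇒  p = 2/3.
The agent's mix must leave the inspector indifferent between Inspect and Skip.
  the inspector's payoff from Inspect: q·2 + (1−q)·5 = -3q + 5
  the inspector's payoff from Skip: q·4 + (1−q)·4 = 4
  -3q + 5 = 4  ⇒  -3q = -1  ⇒  q = 1/3.

p = 2/3, q = 1/3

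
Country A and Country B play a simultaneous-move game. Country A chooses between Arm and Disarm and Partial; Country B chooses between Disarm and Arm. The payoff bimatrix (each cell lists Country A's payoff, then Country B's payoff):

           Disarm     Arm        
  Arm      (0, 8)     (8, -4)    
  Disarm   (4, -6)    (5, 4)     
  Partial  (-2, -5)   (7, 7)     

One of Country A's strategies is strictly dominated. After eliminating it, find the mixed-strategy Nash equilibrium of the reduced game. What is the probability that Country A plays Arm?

Country A's strategy Partial is strictly dominated by Arm: 0 > -2 and 8 > 7. Eliminate Partial.
In a mixed equilibrium Country B is indifferent between Disarm and Arm; this condition fixes p.
  Country B's payoff to Disarm: p·8 + (1−p)·(-6) = 14p - 6
  Country B's payoff to Arm: p·(-4) + (1−p)·4 = -8p + 4
  14p - 6 = -8p + 4  ⇒  22p = 10  ⇒  p = 5/11.

p = 5/11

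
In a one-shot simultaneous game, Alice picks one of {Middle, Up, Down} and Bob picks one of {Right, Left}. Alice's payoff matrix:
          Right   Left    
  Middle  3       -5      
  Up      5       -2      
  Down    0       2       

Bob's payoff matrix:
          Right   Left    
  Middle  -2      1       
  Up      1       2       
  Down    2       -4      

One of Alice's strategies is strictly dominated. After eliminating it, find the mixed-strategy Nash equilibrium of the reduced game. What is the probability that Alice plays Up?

Alice's strategy Middle is strictly dominated by Up: 5 > 3 and -2 > -5. Eliminate Middle.
Bob's indifference between Right and Left determines Alice's mixing probability p:
  Bob's payoff from Right: p·1 + (1−p)·2 = -p + 2
  Bob's payoff from Left: p·2 + (1−p)·(-4) = 6p - 4
  -p + 2 = 6p - 4  ⇒  -7p = -6  ⇒  p = 6/7.

p = 6/7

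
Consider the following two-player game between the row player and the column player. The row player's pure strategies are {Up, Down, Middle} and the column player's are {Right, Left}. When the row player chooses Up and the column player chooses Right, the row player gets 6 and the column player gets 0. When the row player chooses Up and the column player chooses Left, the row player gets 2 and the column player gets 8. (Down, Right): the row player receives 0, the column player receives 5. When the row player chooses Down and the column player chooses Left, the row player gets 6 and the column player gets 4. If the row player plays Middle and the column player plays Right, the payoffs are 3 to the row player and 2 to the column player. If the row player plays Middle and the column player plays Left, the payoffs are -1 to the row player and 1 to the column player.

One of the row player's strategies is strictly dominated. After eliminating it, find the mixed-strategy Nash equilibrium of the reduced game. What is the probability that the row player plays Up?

The row player's strategy Middle is strictly dominated by Up: 6 > 3 and 2 > -1. Eliminate Middle.
In a mixed equilibrium the column player is indifferent between Right and Left; this condition fixes p.
  the column player's expected payoff from Right: p·0 + (1−p)·5 = -5p + 5
  the column player's expected payoff from Left: p·8 + (1−p)·4 = 4p + 4
  -5p + 5 = 4p + 4  ⇒  -9p = -1  ⇒  p = 1/9.

p = 1/9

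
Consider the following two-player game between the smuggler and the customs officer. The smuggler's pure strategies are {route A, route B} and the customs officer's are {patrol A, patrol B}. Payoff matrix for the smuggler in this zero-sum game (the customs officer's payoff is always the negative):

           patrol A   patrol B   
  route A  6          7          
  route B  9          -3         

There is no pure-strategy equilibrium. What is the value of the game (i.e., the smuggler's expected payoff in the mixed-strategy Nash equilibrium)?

v = 81/13

The smuggler's indifference between route A and route B determines the customs officer's mixing probability q:
  the smuggler's payoff from route A: q·6 + (1−q)·7 = -q + 7
  the smuggler's payoff from route B: q·9 + (1−q)·(-3) = 12q - 3
  -q + 7 = 12q - 3  ⇒  -13q = -10  ⇒  q = 10/13.
The value is the smuggler's expected payoff against this mix (using route A): (10/13)·6 + (3/13)·7 = 81/13.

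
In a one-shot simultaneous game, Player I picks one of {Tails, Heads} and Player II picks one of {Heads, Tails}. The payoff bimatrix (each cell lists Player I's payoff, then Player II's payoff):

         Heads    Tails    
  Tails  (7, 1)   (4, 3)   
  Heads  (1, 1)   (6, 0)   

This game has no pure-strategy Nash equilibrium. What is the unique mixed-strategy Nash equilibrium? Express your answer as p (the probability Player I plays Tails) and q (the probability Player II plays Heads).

p = 1/3, q = 1/4

Player I's mix must leave Player II indifferent between Heads and Tails.
  Player II's payoff to Heads: p·1 + (1−p)·1 = 1
  Player II's payoff to Tails: p·3 + (1−p)·0 = 3p
  1 = 3p  ⇒  -3p = -1  ⇒  p = 1/3.
Player II's mix must leave Player I indifferent between Tails and Heads.
  Player I's payoff from Tails: q·7 + (1−q)·4 = 3q + 4
  Player I's payoff from Heads: q·1 + (1−q)·6 = -5q + 6
  3q + 4 = -5q + 6  ⇒  8q = 2  ⇒  q = 1/4.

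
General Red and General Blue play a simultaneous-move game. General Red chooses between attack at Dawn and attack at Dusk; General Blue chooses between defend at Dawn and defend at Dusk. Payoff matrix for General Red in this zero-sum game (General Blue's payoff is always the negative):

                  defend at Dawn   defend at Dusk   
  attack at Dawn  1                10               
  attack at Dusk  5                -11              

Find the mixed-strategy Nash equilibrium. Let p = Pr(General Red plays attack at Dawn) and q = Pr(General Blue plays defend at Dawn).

p = 16/25, q = 21/25

In a mixed equilibrium General Blue is indifferent between defend at Dawn and defend at Dusk; this condition fixes p.
  General Blue's expected payoff from defend at Dawn: p·(-1) + (1−p)·(-5) = 4p - 5
  General Blue's expected payoff from defend at Dusk: p·(-10) + (1−p)·11 = -21p + 11
  4p - 5 = -21p + 11  ⇒  25p = 16  ⇒  p = 16/25.
Set General Red's expected payoff from attack at Dawn equal to that from attack at Dusk:
  General Red's expected payoff from attack at Dawn: q·1 + (1−q)·10 = -9q + 10
  General Red's expected payoff from attack at Dusk: q·5 + (1−q)·(-11) = 16q - 11
  -9q + 10 = 16q - 11  ⇒  -25q = -21  ⇒  q = 21/25.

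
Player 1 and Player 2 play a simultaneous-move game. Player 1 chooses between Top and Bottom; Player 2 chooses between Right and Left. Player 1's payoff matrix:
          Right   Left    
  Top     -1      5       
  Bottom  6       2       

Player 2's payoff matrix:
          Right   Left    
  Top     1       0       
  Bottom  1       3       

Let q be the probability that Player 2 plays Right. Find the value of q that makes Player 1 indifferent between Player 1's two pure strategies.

Player 1's indifference between Top and Bottom determines Player 2's mixing probability q:
  Player 1's expected payoff from Top: q·(-1) + (1−q)·5 = -6q + 5
  Player 1's expected payoff from Bottom: q·6 + (1−q)·2 = 4q + 2
  -6q + 5 = 4q + 2  ⇒  -10q = -3  ⇒  q = 3/10.

q = 3/10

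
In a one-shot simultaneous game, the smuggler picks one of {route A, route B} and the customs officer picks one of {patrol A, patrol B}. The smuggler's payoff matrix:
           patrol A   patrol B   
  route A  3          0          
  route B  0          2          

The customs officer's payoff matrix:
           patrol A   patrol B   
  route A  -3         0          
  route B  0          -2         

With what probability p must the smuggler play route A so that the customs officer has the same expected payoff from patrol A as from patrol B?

p = 2/5

The smuggler's mix must leave the customs officer indifferent between patrol A and patrol B.
  the customs officer's expected payoff from patrol A: p·(-3) + (1−p)·0 = -3p
  the customs officer's expected payoff from patrol B: p·0 + (1−p)·(-2) = 2p - 2
  -3p = 2p - 2  ⇒  -5p = -2  ⇒  p = 2/5.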